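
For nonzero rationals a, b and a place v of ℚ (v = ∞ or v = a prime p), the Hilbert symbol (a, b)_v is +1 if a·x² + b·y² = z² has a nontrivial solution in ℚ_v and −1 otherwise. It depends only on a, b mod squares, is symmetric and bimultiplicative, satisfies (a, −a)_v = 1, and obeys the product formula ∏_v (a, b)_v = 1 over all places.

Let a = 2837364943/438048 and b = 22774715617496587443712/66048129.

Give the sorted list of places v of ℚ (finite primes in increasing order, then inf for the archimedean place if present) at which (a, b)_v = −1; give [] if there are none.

[2, 13, 31, 37]

(a, b) ≡ (1406, 352222) mod (ℚ^×)²; places V = {2, 3, 7, 13, 19, 23, 31, 37, 41, 43, 47, ∞}.
(a,b)_3: α=-4, u≡2; β=-6, v≡1 (mod 3); (2|3)=-1, (1|3)=+1; sign (−1)^0·-1^-6·+1^-4 = +1.
(a,b)_2: α=-5, β=9; u≡7, v≡7 (mod 8); ε(u)ε(v)=1·1, αω(v)=-5·0, βω(u)=9·0; sum ≡ 1  ⇒  -1.
(a,b)_13: α=-2, u≡2; β=3, v≡8 (mod 13); (2|13)=-1, (8|13)=-1; sign (−1)^0·-1^3·-1^-2 = -1.
(a,b)_31: α=0, u≡11; β=1, v≡1 (mod 31); (11|31)=-1, (1|31)=+1; sign (−1)^0·-1^1·+1^0 = -1.
(a,b)_19: α=1, u≡17; β=3, v≡14 (mod 19); (17|19)=+1, (14|19)=-1; sign (−1)^1·+1^3·-1^1 = +1.
(a,b)_43: α=0, u≡26; β=-2, v≡9 (mod 43); (26|43)=-1, (9|43)=+1; sign (−1)^0·-1^-2·+1^0 = +1.
(a,b)_41: α=2, u≡14; β=0, v≡10 (mod 41); (14|41)=-1, (10|41)=+1; sign (−1)^0·-1^0·+1^2 = +1.
(a,b)_7: α=4, u≡5; β=-2, v≡6 (mod 7); (5|7)=-1, (6|7)=-1; sign (−1)^0·-1^-2·-1^4 = +1.
(a,b)_37: α=1, u≡1; β=4, v≡18 (mod 37); (1|37)=+1, (18|37)=-1; sign (−1)^0·+1^4·-1^1 = -1.
(a,b)_23: α=0, u≡18; β=1, v≡17 (mod 23); (18|23)=+1, (17|23)=-1; sign (−1)^0·+1^1·-1^0 = +1.
(a,b)_∞: sgn(1406)=+, sgn(352222)=+, so +1.
(a,b)_47: α=0, u≡11; β=2, v≡3 (mod 47); (11|47)=-1, (3|47)=+1; sign (−1)^0·-1^2·+1^0 = +1.
(1406, 352222 / ℚ) ramifies at {2, 13, 31, 37}: a division algebra.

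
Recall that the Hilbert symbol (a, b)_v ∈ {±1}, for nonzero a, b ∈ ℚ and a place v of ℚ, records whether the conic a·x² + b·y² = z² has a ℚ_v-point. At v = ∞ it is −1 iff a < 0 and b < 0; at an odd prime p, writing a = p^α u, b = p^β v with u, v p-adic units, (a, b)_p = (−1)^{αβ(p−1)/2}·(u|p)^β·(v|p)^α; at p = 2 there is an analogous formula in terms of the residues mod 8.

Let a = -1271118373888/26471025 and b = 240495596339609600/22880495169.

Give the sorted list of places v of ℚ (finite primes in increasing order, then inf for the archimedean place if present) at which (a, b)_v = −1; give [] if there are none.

Mod squares: a ≡ -19393, b ≡ 41. Check v ∈ {∞, 2, 3, 5, 7, 11, 23, 41, 43}.
v=11: a=11^3·(≡7), b=11^4·(≡8) mod 11; (7|11)=-1, (8|11)=-1; (−1)^{3·4·5}·(-1)^4·(-1)^3 = -1.
v=∞: -19393 < 0 and 41 > 0  ⇒  (a,b)_∞ = +1.
v=43: a=43^1·(≡33), b=43^2·(≡40) mod 43; (33|43)=-1, (40|43)=+1; (−1)^{1·2·21}·(-1)^2·(+1)^1 = +1.
v=41: a=41^1·(≡7), b=41^1·(≡21) mod 41; (7|41)=-1, (21|41)=+1; (−1)^{1·1·20}·(-1)^1·(+1)^1 = -1.
v=5: a=5^-2·(≡2), b=5^2·(≡1) mod 5; (2|5)=-1, (1|5)=+1; (−1)^{-2·2·2}·(-1)^2·(+1)^-2 = +1.
v=3: a=3^-2·(≡2), b=3^-4·(≡2) mod 3; (2|3)=-1, (2|3)=-1; (−1)^{-2·-4·1}·(-1)^-4·(-1)^-2 = +1.
v=23: a=23^2·(≡19), b=23^2·(≡9) mod 23; (19|23)=-1, (9|23)=+1; (−1)^{2·2·11}·(-1)^2·(+1)^2 = +1.
v=7: a=7^-6·(≡1), b=7^-10·(≡6) mod 7; (1|7)=+1, (6|7)=-1; (−1)^{-6·-10·3}·(+1)^-10·(-1)^-6 = +1.
v=2: v_2(a)=10, v_2(b)=14; units ≡ 7, 1 (mod 8); ε·ε+αω+βω = 1·0+10·0+14·0 ≡ 0  ⇒  (a,b)_2 = +1.
Ram(-19393, 41) = {11, 41}; no ℚ_11-point on the conic.

[11, 41]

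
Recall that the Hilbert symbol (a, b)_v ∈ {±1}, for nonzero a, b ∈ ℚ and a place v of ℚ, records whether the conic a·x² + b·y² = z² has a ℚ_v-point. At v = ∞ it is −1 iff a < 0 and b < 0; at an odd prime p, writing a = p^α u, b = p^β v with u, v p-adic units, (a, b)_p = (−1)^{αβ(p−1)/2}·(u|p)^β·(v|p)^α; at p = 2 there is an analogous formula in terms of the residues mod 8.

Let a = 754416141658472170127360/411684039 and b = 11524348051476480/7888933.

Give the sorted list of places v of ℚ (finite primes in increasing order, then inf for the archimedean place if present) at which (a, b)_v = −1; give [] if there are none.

(a, b) ≡ (4290, 36465) mod (ℚ^×)²; places V = {2, 3, 5, 11, 13, 17, 19, 23, 41, ∞}.
(a,b)_11: α=1, u≡3; β=1, v≡4 (mod 11); (3|11)=+1, (4|11)=+1; sign (−1)^1·+1^1·+1^1 = -1.
(a,b)_3: α=-5, u≡2; β=9, v≡2 (mod 3); (2|3)=-1, (2|3)=-1; sign (−1)^1·-1^9·-1^-5 = -1.
(a,b)_41: α=0, u≡19; β=-2, v≡20 (mod 41); (19|41)=-1, (20|41)=+1; sign (−1)^0·-1^-2·+1^0 = +1.
(a,b)_∞: sgn(4290)=+, sgn(36465)=+, so +1.
(a,b)_2: α=21, β=12; u≡1, v≡1 (mod 8); ε(u)ε(v)=0·0, αω(v)=21·0, βω(u)=12·0; sum ≡ 0  ⇒  +1.
(a,b)_19: α=-4, u≡10; β=-2, v≡5 (mod 19); (10|19)=-1, (5|19)=+1; sign (−1)^0·-1^-2·+1^-4 = +1.
(a,b)_5: α=1, u≡3; β=1, v≡2 (mod 5); (3|5)=-1, (2|5)=-1; sign (−1)^0·-1^1·-1^1 = +1.
(a,b)_23: α=8, u≡13; β=2, v≡14 (mod 23); (13|23)=+1, (14|23)=-1; sign (−1)^0·+1^2·-1^8 = +1.
(a,b)_17: α=4, u≡14; β=3, v≡5 (mod 17); (14|17)=-1, (5|17)=-1; sign (−1)^0·-1^3·-1^4 = -1.
(a,b)_13: α=-1, u≡2; β=-1, v≡12 (mod 13); (2|13)=-1, (12|13)=+1; sign (−1)^0·-1^-1·+1^-1 = -1.
(4290, 36465 / ℚ) ramifies at {3, 11, 13, 17}: a division algebra.

[3, 11, 13, 17]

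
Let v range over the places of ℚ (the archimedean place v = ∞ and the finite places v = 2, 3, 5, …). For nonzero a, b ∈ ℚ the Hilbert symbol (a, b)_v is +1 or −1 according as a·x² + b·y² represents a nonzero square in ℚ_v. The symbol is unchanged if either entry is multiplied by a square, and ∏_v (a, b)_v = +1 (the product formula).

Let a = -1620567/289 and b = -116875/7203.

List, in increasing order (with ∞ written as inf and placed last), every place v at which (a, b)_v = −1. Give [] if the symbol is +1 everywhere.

(a, b) ≡ (-247, -561) mod (ℚ^×)²; places V = {2, 3, 5, 7, 11, 13, 17, 19, ∞}.
(a,b)_∞: sgn(-247)=−, sgn(-561)=−, so -1.
(a,b)_3: α=8, u≡2; β=-1, v≡2 (mod 3); (2|3)=-1, (2|3)=-1; sign (−1)^0·-1^-1·-1^8 = -1.
(a,b)_17: α=-2, u≡9; β=1, v≡15 (mod 17); (9|17)=+1, (15|17)=+1; sign (−1)^0·+1^1·+1^-2 = +1.
(a,b)_5: α=0, u≡2; β=4, v≡1 (mod 5); (2|5)=-1, (1|5)=+1; sign (−1)^0·-1^4·+1^0 = +1.
(a,b)_13: α=1, u≡8; β=0, v≡8 (mod 13); (8|13)=-1, (8|13)=-1; sign (−1)^0·-1^0·-1^1 = -1.
(a,b)_2: α=0, β=0; u≡1, v≡7 (mod 8); ε(u)ε(v)=0·1, αω(v)=0·0, βω(u)=0·0; sum ≡ 0  ⇒  +1.
(a,b)_11: α=0, u≡10; β=1, v≡5 (mod 11); (10|11)=-1, (5|11)=+1; sign (−1)^0·-1^1·+1^0 = -1.
(a,b)_7: α=0, u≡5; β=-4, v≡6 (mod 7); (5|7)=-1, (6|7)=-1; sign (−1)^0·-1^-4·-1^0 = +1.
(a,b)_19: α=1, u≡9; β=0, v≡16 (mod 19); (9|19)=+1, (16|19)=+1; sign (−1)^0·+1^0·+1^1 = +1.
|Ram(-247, -561)| = 4, even; anisotropic at {3, 11, 13, ∞}.

[3, 11, 13, inf]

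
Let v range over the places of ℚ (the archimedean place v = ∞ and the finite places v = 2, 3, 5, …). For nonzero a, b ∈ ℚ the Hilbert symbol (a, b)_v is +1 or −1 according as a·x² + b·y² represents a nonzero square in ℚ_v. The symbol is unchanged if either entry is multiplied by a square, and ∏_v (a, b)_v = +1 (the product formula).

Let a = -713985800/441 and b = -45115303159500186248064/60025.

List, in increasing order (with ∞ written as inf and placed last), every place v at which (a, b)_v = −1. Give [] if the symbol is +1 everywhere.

(a, b) ≡ (-19778, -36366) mod (ℚ^×)²; places V = {2, 3, 5, 7, 11, 13, 19, 29, 31, ∞}.
(a,b)_29: α=1, u≡27; β=3, v≡13 (mod 29); (27|29)=-1, (13|29)=+1; sign (−1)^0·-1^3·+1^1 = -1.
(a,b)_13: α=0, u≡8; β=2, v≡8 (mod 13); (8|13)=-1, (8|13)=-1; sign (−1)^0·-1^2·-1^0 = +1.
(a,b)_3: α=-2, u≡1; β=3, v≡1 (mod 3); (1|3)=+1, (1|3)=+1; sign (−1)^0·+1^3·+1^-2 = +1.
(a,b)_5: α=2, u≡3; β=-2, v≡1 (mod 5); (3|5)=-1, (1|5)=+1; sign (−1)^0·-1^-2·+1^2 = +1.
(a,b)_∞: sgn(-19778)=−, sgn(-36366)=−, so -1.
(a,b)_2: α=3, β=7; u≡7, v≡1 (mod 8); ε(u)ε(v)=1·0, αω(v)=3·0, βω(u)=7·0; sum ≡ 0  ⇒  +1.
(a,b)_11: α=1, u≡10; β=3, v≡1 (mod 11); (10|11)=-1, (1|11)=+1; sign (−1)^1·-1^3·+1^1 = +1.
(a,b)_19: α=2, u≡6; β=5, v≡1 (mod 19); (6|19)=+1, (1|19)=+1; sign (−1)^0·+1^5·+1^2 = +1.
(a,b)_7: α=-2, u≡2; β=-4, v≡3 (mod 7); (2|7)=+1, (3|7)=-1; sign (−1)^0·+1^-4·-1^-2 = +1.
(a,b)_31: α=1, u≡12; β=2, v≡14 (mod 31); (12|31)=-1, (14|31)=+1; sign (−1)^0·-1^2·+1^1 = +1.
Ram(-19778, -36366) = {29, ∞}; no ℚ_29-point on the conic.

[29, inf]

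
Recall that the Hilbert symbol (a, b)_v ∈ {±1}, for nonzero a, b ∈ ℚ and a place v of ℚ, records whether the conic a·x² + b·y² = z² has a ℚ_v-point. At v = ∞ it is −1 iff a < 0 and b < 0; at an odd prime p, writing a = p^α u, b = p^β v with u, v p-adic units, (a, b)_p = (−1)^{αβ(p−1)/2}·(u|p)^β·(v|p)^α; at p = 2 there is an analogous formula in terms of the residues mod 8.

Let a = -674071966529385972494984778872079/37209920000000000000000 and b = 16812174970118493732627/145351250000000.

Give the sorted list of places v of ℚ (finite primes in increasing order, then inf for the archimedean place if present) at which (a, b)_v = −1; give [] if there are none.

[2, 7, 19, 47]

Mod squares: a ≡ -76798, b ≡ 28294. Check v ∈ {∞, 2, 3, 5, 7, 11, 13, 17, 19, 31, 43, 47}.
v=5: a=5^-16·(≡3), b=5^-10·(≡4) mod 5; (3|5)=-1, (4|5)=+1; (−1)^{-16·-10·2}·(-1)^-10·(+1)^-16 = +1.
v=2: v_2(a)=-21, v_2(b)=-7; units ≡ 1, 3 (mod 8); ε·ε+αω+βω = 0·1+-21·1+-7·0 ≡ 1  ⇒  (a,b)_2 = -1.
v=31: a=31^-2·(≡9), b=31^-2·(≡3) mod 31; (9|31)=+1, (3|31)=-1; (−1)^{-2·-2·15}·(+1)^-2·(-1)^-2 = +1.
v=7: a=7^0·(≡3), b=7^1·(≡3) mod 7; (3|7)=-1, (3|7)=-1; (−1)^{0·1·3}·(-1)^1·(-1)^0 = -1.
v=3: a=3^20·(≡2), b=3^10·(≡1) mod 3; (2|3)=-1, (1|3)=+1; (−1)^{20·10·1}·(-1)^10·(+1)^20 = +1.
v=19: a=19^3·(≡7), b=19^4·(≡15) mod 19; (7|19)=+1, (15|19)=-1; (−1)^{3·4·9}·(+1)^4·(-1)^3 = -1.
v=43: a=43^5·(≡42), b=43^3·(≡4) mod 43; (42|43)=-1, (4|43)=+1; (−1)^{5·3·21}·(-1)^3·(+1)^5 = +1.
v=∞: -76798 < 0 and 28294 > 0  ⇒  (a,b)_∞ = +1.
v=47: a=47^1·(≡23), b=47^1·(≡20) mod 47; (23|47)=-1, (20|47)=-1; (−1)^{1·1·23}·(-1)^1·(-1)^1 = -1.
v=11: a=11^-2·(≡9), b=11^-2·(≡6) mod 11; (9|11)=+1, (6|11)=-1; (−1)^{-2·-2·5}·(+1)^-2·(-1)^-2 = +1.
v=13: a=13^2·(≡2), b=13^0·(≡11) mod 13; (2|13)=-1, (11|13)=-1; (−1)^{2·0·6}·(-1)^0·(-1)^2 = +1.
v=17: a=17^6·(≡15), b=17^4·(≡10) mod 17; (15|17)=+1, (10|17)=-1; (−1)^{6·4·8}·(+1)^4·(-1)^6 = +1.
(-76798, 28294 / ℚ) ramifies at {2, 7, 19, 47}: a division algebra.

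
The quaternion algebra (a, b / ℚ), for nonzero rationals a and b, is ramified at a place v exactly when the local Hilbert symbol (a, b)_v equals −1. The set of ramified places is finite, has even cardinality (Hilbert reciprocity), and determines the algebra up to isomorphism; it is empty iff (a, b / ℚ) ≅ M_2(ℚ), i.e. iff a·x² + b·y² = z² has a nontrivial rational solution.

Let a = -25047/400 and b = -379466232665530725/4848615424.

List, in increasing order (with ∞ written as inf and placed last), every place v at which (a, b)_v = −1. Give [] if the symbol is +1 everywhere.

[37, inf]

Mod squares: a ≡ -23, b ≡ -33189. Check v ∈ {∞, 2, 3, 5, 11, 13, 17, 23, 37}.
v=13: a=13^0·(≡3), b=13^1·(≡5) mod 13; (3|13)=+1, (5|13)=-1; (−1)^{0·1·6}·(+1)^1·(-1)^0 = +1.
v=3: a=3^2·(≡1), b=3^11·(≡1) mod 3; (1|3)=+1, (1|3)=+1; (−1)^{2·11·1}·(+1)^11·(+1)^2 = +1.
v=17: a=17^0·(≡5), b=17^-2·(≡7) mod 17; (5|17)=-1, (7|17)=-1; (−1)^{0·-2·8}·(-1)^-2·(-1)^0 = +1.
v=5: a=5^-2·(≡3), b=5^2·(≡4) mod 5; (3|5)=-1, (4|5)=+1; (−1)^{-2·2·2}·(-1)^2·(+1)^-2 = +1.
v=2: v_2(a)=-4, v_2(b)=-24; units ≡ 1, 3 (mod 8); ε·ε+αω+βω = 0·1+-4·1+-24·0 ≡ 0  ⇒  (a,b)_2 = +1.
v=37: a=37^0·(≡5), b=37^1·(≡33) mod 37; (5|37)=-1, (33|37)=+1; (−1)^{0·1·18}·(-1)^1·(+1)^0 = -1.
v=23: a=23^1·(≡17), b=23^3·(≡1) mod 23; (17|23)=-1, (1|23)=+1; (−1)^{1·3·11}·(-1)^3·(+1)^1 = +1.
v=∞: -23 < 0 and -33189 < 0  ⇒  (a,b)_∞ = -1.
v=11: a=11^2·(≡6), b=11^4·(≡4) mod 11; (6|11)=-1, (4|11)=+1; (−1)^{2·4·5}·(-1)^4·(+1)^2 = +1.
(-23, -33189 / ℚ) ramifies at {37, ∞}: a division algebra.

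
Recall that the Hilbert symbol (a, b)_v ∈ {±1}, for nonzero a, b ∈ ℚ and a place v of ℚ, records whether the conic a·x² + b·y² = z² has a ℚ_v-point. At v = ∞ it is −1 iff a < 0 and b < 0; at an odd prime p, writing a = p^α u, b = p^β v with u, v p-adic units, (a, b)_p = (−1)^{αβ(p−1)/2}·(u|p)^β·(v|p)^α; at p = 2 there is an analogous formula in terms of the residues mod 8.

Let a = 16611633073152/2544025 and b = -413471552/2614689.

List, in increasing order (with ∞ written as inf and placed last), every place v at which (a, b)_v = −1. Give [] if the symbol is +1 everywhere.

[2, 13, 17, 31]

(a, b) ≡ (208403, -6460493) mod (ℚ^×)²; places V = {2, 3, 5, 7, 11, 13, 17, 23, 29, 31, 41, ∞}.
(a,b)_31: α=2, u≡12; β=1, v≡7 (mod 31); (12|31)=-1, (7|31)=+1; sign (−1)^0·-1^1·+1^2 = -1.
(a,b)_17: α=1, u≡2; β=1, v≡11 (mod 17); (2|17)=+1, (11|17)=-1; sign (−1)^0·+1^1·-1^1 = -1.
(a,b)_11: α=-2, u≡10; β=-2, v≡9 (mod 11); (10|11)=-1, (9|11)=+1; sign (−1)^0·-1^-2·+1^-2 = +1.
(a,b)_5: α=-2, u≡2; β=0, v≡2 (mod 5); (2|5)=-1, (2|5)=-1; sign (−1)^0·-1^0·-1^-2 = +1.
(a,b)_13: α=1, u≡6; β=1, v≡3 (mod 13); (6|13)=-1, (3|13)=+1; sign (−1)^0·-1^1·+1^1 = -1.
(a,b)_7: α=0, u≡5; β=-4, v≡6 (mod 7); (5|7)=-1, (6|7)=-1; sign (−1)^0·-1^-4·-1^0 = +1.
(a,b)_2: α=10, β=6; u≡3, v≡3 (mod 8); ε(u)ε(v)=1·1, αω(v)=10·1, βω(u)=6·1; sum ≡ 1  ⇒  -1.
(a,b)_41: α=1, u≡4; β=1, v≡37 (mod 41); (4|41)=+1, (37|41)=+1; sign (−1)^0·+1^1·+1^1 = +1.
(a,b)_29: α=-2, u≡16; β=0, v≡12 (mod 29); (16|29)=+1, (12|29)=-1; sign (−1)^0·+1^0·-1^-2 = +1.
(a,b)_3: α=4, u≡2; β=-2, v≡1 (mod 3); (2|3)=-1, (1|3)=+1; sign (−1)^0·-1^-2·+1^4 = +1.
(a,b)_∞: sgn(208403)=+, sgn(-6460493)=−, so +1.
(a,b)_23: α=1, u≡17; β=1, v≡2 (mod 23); (17|23)=-1, (2|23)=+1; sign (−1)^1·-1^1·+1^1 = +1.
|Ram(208403, -6460493)| = 4, even; anisotropic at {2, 13, 17, 31}.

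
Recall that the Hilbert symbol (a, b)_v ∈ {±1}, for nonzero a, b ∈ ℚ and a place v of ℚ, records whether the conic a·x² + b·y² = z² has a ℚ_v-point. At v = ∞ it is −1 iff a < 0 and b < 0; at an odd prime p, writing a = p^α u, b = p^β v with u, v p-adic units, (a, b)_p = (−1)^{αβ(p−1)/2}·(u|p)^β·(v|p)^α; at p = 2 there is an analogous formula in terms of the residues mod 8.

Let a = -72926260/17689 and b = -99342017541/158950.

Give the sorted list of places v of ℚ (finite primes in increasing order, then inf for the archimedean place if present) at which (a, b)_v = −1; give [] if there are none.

[2, 5, 11, 19, 37, inf]

(a, b) ≡ (-63085, -12958) mod (ℚ^×)²; places V = {2, 3, 5, 7, 11, 13, 17, 19, 31, 37, ∞}.
(a,b)_37: α=1, u≡28; β=2, v≡32 (mod 37); (28|37)=+1, (32|37)=-1; sign (−1)^0·+1^2·-1^1 = -1.
(a,b)_13: α=0, u≡1; β=2, v≡3 (mod 13); (1|13)=+1, (3|13)=+1; sign (−1)^0·+1^2·+1^0 = +1.
(a,b)_7: α=-2, u≡5; β=0, v≡3 (mod 7); (5|7)=-1, (3|7)=-1; sign (−1)^0·-1^0·-1^-2 = +1.
(a,b)_19: α=-2, u≡10; β=1, v≡15 (mod 19); (10|19)=-1, (15|19)=-1; sign (−1)^0·-1^1·-1^-2 = -1.
(a,b)_31: α=1, u≡15; β=1, v≡18 (mod 31); (15|31)=-1, (18|31)=+1; sign (−1)^1·-1^1·+1^1 = +1.
(a,b)_∞: sgn(-63085)=−, sgn(-12958)=−, so -1.
(a,b)_17: α=2, u≡16; β=-2, v≡1 (mod 17); (16|17)=+1, (1|17)=+1; sign (−1)^0·+1^-2·+1^2 = +1.
(a,b)_11: α=1, u≡7; β=-1, v≡2 (mod 11); (7|11)=-1, (2|11)=-1; sign (−1)^1·-1^-1·-1^1 = -1.
(a,b)_3: α=0, u≡2; β=6, v≡2 (mod 3); (2|3)=-1, (2|3)=-1; sign (−1)^0·-1^6·-1^0 = +1.
(a,b)_2: α=2, β=-1; u≡3, v≡1 (mod 8); ε(u)ε(v)=1·0, αω(v)=2·0, βω(u)=-1·1; sum ≡ 1  ⇒  -1.
(a,b)_5: α=1, u≡2; β=-2, v≡3 (mod 5); (2|5)=-1, (3|5)=-1; sign (−1)^0·-1^-2·-1^1 = -1.
Ram(-63085, -12958) = {2, 5, 11, 19, 37, ∞}; no ℚ_2-point on the conic.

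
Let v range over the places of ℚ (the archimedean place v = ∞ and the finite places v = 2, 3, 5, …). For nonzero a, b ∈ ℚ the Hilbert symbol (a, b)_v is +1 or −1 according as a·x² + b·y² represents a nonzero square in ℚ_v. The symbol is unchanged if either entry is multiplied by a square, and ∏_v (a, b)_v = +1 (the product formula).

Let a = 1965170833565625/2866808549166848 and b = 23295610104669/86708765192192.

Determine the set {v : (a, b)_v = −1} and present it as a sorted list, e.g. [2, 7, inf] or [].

[2, 5, 11, 13, 19, 31]

(a, b) ≡ (17266535, 3453307) mod (ℚ^×)²; places V = {2, 3, 5, 7, 11, 13, 17, 19, 23, 29, 31, 41, ∞}.
(a,b)_17: α=0, u≡8; β=2, v≡14 (mod 17); (8|17)=+1, (14|17)=-1; sign (−1)^0·+1^2·-1^0 = +1.
(a,b)_23: α=-8, u≡11; β=-6, v≡8 (mod 23); (11|23)=-1, (8|23)=+1; sign (−1)^0·-1^-6·+1^-8 = +1.
(a,b)_5: α=5, u≡2; β=0, v≡2 (mod 5); (2|5)=-1, (2|5)=-1; sign (−1)^0·-1^0·-1^5 = -1.
(a,b)_31: α=1, u≡10; β=1, v≡28 (mod 31); (10|31)=+1, (28|31)=+1; sign (−1)^1·+1^1·+1^1 = -1.
(a,b)_29: α=0, u≡1; β=2, v≡7 (mod 29); (1|29)=+1, (7|29)=+1; sign (−1)^0·+1^2·+1^0 = +1.
(a,b)_41: α=1, u≡38; β=1, v≡24 (mod 41); (38|41)=-1, (24|41)=-1; sign (−1)^0·-1^1·-1^1 = +1.
(a,b)_∞: sgn(17266535)=+, sgn(3453307)=+, so +1.
(a,b)_7: α=2, u≡3; β=2, v≡2 (mod 7); (3|7)=-1, (2|7)=+1; sign (−1)^0·-1^2·+1^2 = +1.
(a,b)_3: α=12, u≡2; β=4, v≡1 (mod 3); (2|3)=-1, (1|3)=+1; sign (−1)^0·-1^4·+1^12 = +1.
(a,b)_13: α=-1, u≡7; β=-1, v≡10 (mod 13); (7|13)=-1, (10|13)=+1; sign (−1)^0·-1^-1·+1^-1 = -1.
(a,b)_11: α=-1, u≡8; β=-1, v≡7 (mod 11); (8|11)=-1, (7|11)=-1; sign (−1)^1·-1^-1·-1^-1 = -1.
(a,b)_2: α=-8, β=-12; u≡7, v≡3 (mod 8); ε(u)ε(v)=1·1, αω(v)=-8·1, βω(u)=-12·0; sum ≡ 1  ⇒  -1.
(a,b)_19: α=1, u≡2; β=1, v≡12 (mod 19); (2|19)=-1, (12|19)=-1; sign (−1)^1·-1^1·-1^1 = -1.
Ram(17266535, 3453307) = {2, 5, 11, 13, 19, 31}; no ℚ_2-point on the conic.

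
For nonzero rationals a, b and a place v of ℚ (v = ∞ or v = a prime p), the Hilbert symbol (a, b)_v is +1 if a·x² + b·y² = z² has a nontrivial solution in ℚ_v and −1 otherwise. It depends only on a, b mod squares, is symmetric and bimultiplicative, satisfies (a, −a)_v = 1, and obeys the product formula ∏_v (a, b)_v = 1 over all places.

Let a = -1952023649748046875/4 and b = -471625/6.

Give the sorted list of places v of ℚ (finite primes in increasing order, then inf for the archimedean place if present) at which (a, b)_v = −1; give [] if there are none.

[2, 3, 5, inf]

(a, b) ≡ (-195, -2310) mod (ℚ^×)²; places V = {2, 3, 5, 7, 11, 13, ∞}.
(a,b)_13: α=1, u≡6; β=0, v≡9 (mod 13); (6|13)=-1, (9|13)=+1; sign (−1)^0·-1^0·+1^1 = +1.
(a,b)_3: α=7, u≡1; β=-1, v≡1 (mod 3); (1|3)=+1, (1|3)=+1; sign (−1)^1·+1^-1·+1^7 = -1.
(a,b)_2: α=-2, β=-1; u≡5, v≡5 (mod 8); ε(u)ε(v)=0·0, αω(v)=-2·1, βω(u)=-1·1; sum ≡ 1  ⇒  -1.
(a,b)_11: α=4, u≡5; β=1, v≡6 (mod 11); (5|11)=+1, (6|11)=-1; sign (−1)^0·+1^1·-1^4 = +1.
(a,b)_7: α=4, u≡4; β=3, v≡3 (mod 7); (4|7)=+1, (3|7)=-1; sign (−1)^0·+1^3·-1^4 = +1.
(a,b)_5: α=9, u≡1; β=3, v≡2 (mod 5); (1|5)=+1, (2|5)=-1; sign (−1)^0·+1^3·-1^9 = -1.
(a,b)_∞: sgn(-195)=−, sgn(-2310)=−, so -1.
|Ram(-195, -2310)| = 4, even; anisotropic at {2, 3, 5, ∞}.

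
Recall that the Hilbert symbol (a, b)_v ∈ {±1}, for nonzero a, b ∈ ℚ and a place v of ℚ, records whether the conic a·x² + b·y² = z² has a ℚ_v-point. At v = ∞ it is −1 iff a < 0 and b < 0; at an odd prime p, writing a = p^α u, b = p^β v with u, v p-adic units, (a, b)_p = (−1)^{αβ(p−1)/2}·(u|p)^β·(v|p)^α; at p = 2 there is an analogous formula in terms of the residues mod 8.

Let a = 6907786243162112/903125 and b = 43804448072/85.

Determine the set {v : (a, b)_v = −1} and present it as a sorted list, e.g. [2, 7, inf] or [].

Mod squares: a ≡ 385, b ≡ 170. Check v ∈ {∞, 2, 5, 7, 11, 17, 31}.
v=11: a=11^3·(≡2), b=11^2·(≡3) mod 11; (2|11)=-1, (3|11)=+1; (−1)^{3·2·5}·(-1)^2·(+1)^3 = +1.
v=∞: 385 > 0 and 170 > 0  ⇒  (a,b)_∞ = +1.
v=17: a=17^-2·(≡5), b=17^-1·(≡12) mod 17; (5|17)=-1, (12|17)=-1; (−1)^{-2·-1·8}·(-1)^-1·(-1)^-2 = -1.
v=7: a=7^3·(≡5), b=7^2·(≡1) mod 7; (5|7)=-1, (1|7)=+1; (−1)^{3·2·3}·(-1)^2·(+1)^3 = +1.
v=5: a=5^-5·(≡3), b=5^-1·(≡1) mod 5; (3|5)=-1, (1|5)=+1; (−1)^{-5·-1·2}·(-1)^-1·(+1)^-5 = -1.
v=31: a=31^4·(≡30), b=31^4·(≡23) mod 31; (30|31)=-1, (23|31)=-1; (−1)^{4·4·15}·(-1)^4·(-1)^4 = +1.
v=2: v_2(a)=14, v_2(b)=3; units ≡ 1, 5 (mod 8); ε·ε+αω+βω = 0·0+14·1+3·0 ≡ 0  ⇒  (a,b)_2 = +1.
(385, 170 / ℚ) ramifies at {5, 17}: a division algebra.

[5, 17]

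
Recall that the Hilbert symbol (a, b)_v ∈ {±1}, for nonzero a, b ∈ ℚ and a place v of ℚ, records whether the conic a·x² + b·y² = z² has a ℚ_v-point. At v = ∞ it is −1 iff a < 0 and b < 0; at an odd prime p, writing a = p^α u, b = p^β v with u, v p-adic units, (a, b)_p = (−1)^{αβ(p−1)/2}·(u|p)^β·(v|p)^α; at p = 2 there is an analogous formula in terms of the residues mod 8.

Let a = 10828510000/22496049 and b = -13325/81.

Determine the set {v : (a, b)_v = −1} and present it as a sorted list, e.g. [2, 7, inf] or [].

[2, 11]

(a, b) ≡ (451, -533) mod (ℚ^×)²; places V = {2, 3, 5, 7, 11, 13, 17, 31, 41, ∞}.
(a,b)_17: α=-2, u≡13; β=0, v≡12 (mod 17); (13|17)=+1, (12|17)=-1; sign (−1)^0·+1^0·-1^-2 = +1.
(a,b)_31: α=-2, u≡17; β=0, v≡28 (mod 31); (17|31)=-1, (28|31)=+1; sign (−1)^0·-1^0·+1^-2 = +1.
(a,b)_7: α=4, u≡6; β=0, v≡6 (mod 7); (6|7)=-1, (6|7)=-1; sign (−1)^0·-1^0·-1^4 = +1.
(a,b)_∞: sgn(451)=+, sgn(-533)=−, so +1.
(a,b)_2: α=4, β=0; u≡3, v≡3 (mod 8); ε(u)ε(v)=1·1, αω(v)=4·1, βω(u)=0·1; sum ≡ 1  ⇒  -1.
(a,b)_13: α=0, u≡12; β=1, v≡5 (mod 13); (12|13)=+1, (5|13)=-1; sign (−1)^0·+1^1·-1^0 = +1.
(a,b)_11: α=1, u≡6; β=0, v≡10 (mod 11); (6|11)=-1, (10|11)=-1; sign (−1)^0·-1^0·-1^1 = -1.
(a,b)_41: α=1, u≡19; β=1, v≡38 (mod 41); (19|41)=-1, (38|41)=-1; sign (−1)^0·-1^1·-1^1 = +1.
(a,b)_5: α=4, u≡4; β=2, v≡2 (mod 5); (4|5)=+1, (2|5)=-1; sign (−1)^0·+1^2·-1^4 = +1.
(a,b)_3: α=-4, u≡1; β=-4, v≡1 (mod 3); (1|3)=+1, (1|3)=+1; sign (−1)^0·+1^-4·+1^-4 = +1.
Ram(451, -533) = {2, 11}; no ℚ_2-point on the conic.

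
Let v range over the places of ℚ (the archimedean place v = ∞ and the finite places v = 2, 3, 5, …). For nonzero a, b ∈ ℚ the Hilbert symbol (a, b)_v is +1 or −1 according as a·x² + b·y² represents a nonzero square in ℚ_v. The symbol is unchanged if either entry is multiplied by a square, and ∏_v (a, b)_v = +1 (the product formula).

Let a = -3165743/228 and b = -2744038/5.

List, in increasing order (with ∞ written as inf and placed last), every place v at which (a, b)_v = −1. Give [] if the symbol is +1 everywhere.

[19, inf]

Mod squares: a ≡ -1311, b ≡ -113390. Check v ∈ {∞, 2, 3, 5, 7, 11, 17, 19, 23, 29, 53}.
v=23: a=23^1·(≡16), b=23^1·(≡22) mod 23; (16|23)=+1, (22|23)=-1; (−1)^{1·1·11}·(+1)^1·(-1)^1 = +1.
v=2: v_2(a)=-2, v_2(b)=1; units ≡ 1, 1 (mod 8); ε·ε+αω+βω = 0·0+-2·0+1·0 ≡ 0  ⇒  (a,b)_2 = +1.
v=3: a=3^-1·(≡1), b=3^0·(≡1) mod 3; (1|3)=+1, (1|3)=+1; (−1)^{-1·0·1}·(+1)^0·(+1)^-1 = +1.
v=7: a=7^2·(≡6), b=7^0·(≡5) mod 7; (6|7)=-1, (5|7)=-1; (−1)^{2·0·3}·(-1)^0·(-1)^2 = +1.
v=5: a=5^0·(≡4), b=5^-1·(≡2) mod 5; (4|5)=+1, (2|5)=-1; (−1)^{0·-1·2}·(+1)^-1·(-1)^0 = +1.
v=29: a=29^0·(≡4), b=29^1·(≡1) mod 29; (4|29)=+1, (1|29)=+1; (−1)^{0·1·14}·(+1)^1·(+1)^0 = +1.
v=19: a=19^-1·(≡11), b=19^0·(≡15) mod 19; (11|19)=+1, (15|19)=-1; (−1)^{-1·0·9}·(+1)^0·(-1)^-1 = -1.
v=17: a=17^0·(≡2), b=17^1·(≡7) mod 17; (2|17)=+1, (7|17)=-1; (−1)^{0·1·8}·(+1)^1·(-1)^0 = +1.
v=11: a=11^0·(≡3), b=11^2·(≡3) mod 11; (3|11)=+1, (3|11)=+1; (−1)^{0·2·5}·(+1)^2·(+1)^0 = +1.
v=53: a=53^2·(≡19), b=53^0·(≡18) mod 53; (19|53)=-1, (18|53)=-1; (−1)^{2·0·26}·(-1)^0·(-1)^2 = +1.
v=∞: -1311 < 0 and -113390 < 0  ⇒  (a,b)_∞ = -1.
(-1311, -113390 / ℚ) ramifies at {19, ∞}: a division algebra.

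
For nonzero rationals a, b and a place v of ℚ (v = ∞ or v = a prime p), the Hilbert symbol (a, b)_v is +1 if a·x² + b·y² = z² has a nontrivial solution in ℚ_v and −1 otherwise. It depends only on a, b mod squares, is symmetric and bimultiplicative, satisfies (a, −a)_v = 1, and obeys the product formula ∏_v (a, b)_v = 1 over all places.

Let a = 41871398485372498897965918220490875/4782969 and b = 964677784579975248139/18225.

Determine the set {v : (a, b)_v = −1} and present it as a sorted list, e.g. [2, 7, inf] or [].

[2, 29]

(a, b) ≡ (166315, 3139339) mod (ℚ^×)²; places V = {2, 3, 5, 7, 17, 23, 29, 31, 37, ∞}.
(a,b)_5: α=3, u≡3; β=-2, v≡1 (mod 5); (3|5)=-1, (1|5)=+1; sign (−1)^0·-1^-2·+1^3 = +1.
(a,b)_∞: sgn(166315)=+, sgn(3139339)=+, so +1.
(a,b)_29: α=3, u≡28; β=2, v≡12 (mod 29); (28|29)=+1, (12|29)=-1; sign (−1)^0·+1^2·-1^3 = -1.
(a,b)_7: α=2, u≡2; β=1, v≡1 (mod 7); (2|7)=+1, (1|7)=+1; sign (−1)^0·+1^1·+1^2 = +1.
(a,b)_2: α=0, β=0; u≡3, v≡3 (mod 8); ε(u)ε(v)=1·1, αω(v)=0·1, βω(u)=0·1; sum ≡ 1  ⇒  -1.
(a,b)_3: α=-14, u≡1; β=-6, v≡1 (mod 3); (1|3)=+1, (1|3)=+1; sign (−1)^0·+1^-6·+1^-14 = +1.
(a,b)_31: α=9, u≡14; β=5, v≡27 (mod 31); (14|31)=+1, (27|31)=-1; sign (−1)^1·+1^5·-1^9 = +1.
(a,b)_17: α=2, u≡9; β=3, v≡13 (mod 17); (9|17)=+1, (13|17)=+1; sign (−1)^0·+1^3·+1^2 = +1.
(a,b)_37: α=5, u≡24; β=3, v≡20 (mod 37); (24|37)=-1, (20|37)=-1; sign (−1)^0·-1^3·-1^5 = +1.
(a,b)_23: α=2, u≡1; β=1, v≡20 (mod 23); (1|23)=+1, (20|23)=-1; sign (−1)^0·+1^1·-1^2 = +1.
Ram(166315, 3139339) = {2, 29}; no ℚ_2-point on the conic.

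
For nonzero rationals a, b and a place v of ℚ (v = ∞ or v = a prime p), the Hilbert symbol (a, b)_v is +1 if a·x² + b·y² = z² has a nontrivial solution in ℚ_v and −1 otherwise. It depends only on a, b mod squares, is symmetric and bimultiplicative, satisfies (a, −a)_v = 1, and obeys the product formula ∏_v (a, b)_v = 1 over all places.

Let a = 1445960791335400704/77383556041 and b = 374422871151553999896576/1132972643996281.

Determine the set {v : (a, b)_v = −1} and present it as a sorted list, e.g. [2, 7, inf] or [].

(a, b) ≡ (221, 3094) mod (ℚ^×)²; places V = {2, 3, 7, 11, 13, 17, 19, ∞}.
(a,b)_11: α=-8, u≡5; β=-12, v≡9 (mod 11); (5|11)=+1, (9|11)=+1; sign (−1)^0·+1^-12·+1^-8 = +1.
(a,b)_7: α=6, u≡4; β=7, v≡4 (mod 7); (4|7)=+1, (4|7)=+1; sign (−1)^0·+1^7·+1^6 = +1.
(a,b)_19: α=-2, u≡3; β=-2, v≡5 (mod 19); (3|19)=-1, (5|19)=+1; sign (−1)^0·-1^-2·+1^-2 = +1.
(a,b)_2: α=8, β=15; u≡5, v≡3 (mod 8); ε(u)ε(v)=0·1, αω(v)=8·1, βω(u)=15·1; sum ≡ 1  ⇒  -1.
(a,b)_17: α=7, u≡13; β=9, v≡5 (mod 17); (13|17)=+1, (5|17)=-1; sign (−1)^0·+1^9·-1^7 = -1.
(a,b)_3: α=2, u≡2; β=2, v≡1 (mod 3); (2|3)=-1, (1|3)=+1; sign (−1)^0·-1^2·+1^2 = +1.
(a,b)_13: α=1, u≡12; β=1, v≡1 (mod 13); (12|13)=+1, (1|13)=+1; sign (−1)^0·+1^1·+1^1 = +1.
(a,b)_∞: sgn(221)=+, sgn(3094)=+, so +1.
(221, 3094 / ℚ) ramifies at {2, 17}: a division algebra.

[2, 17]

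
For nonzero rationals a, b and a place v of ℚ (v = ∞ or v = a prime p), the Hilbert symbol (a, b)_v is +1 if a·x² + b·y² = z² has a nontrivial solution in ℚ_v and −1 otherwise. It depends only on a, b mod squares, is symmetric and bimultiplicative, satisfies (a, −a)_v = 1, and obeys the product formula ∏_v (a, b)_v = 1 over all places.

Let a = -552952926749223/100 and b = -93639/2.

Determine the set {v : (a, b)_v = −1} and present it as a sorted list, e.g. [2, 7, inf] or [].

Mod squares: a ≡ -143, b ≡ -78. Check v ∈ {∞, 2, 3, 5, 7, 11, 13}.
v=7: a=7^10·(≡1), b=7^4·(≡5) mod 7; (1|7)=+1, (5|7)=-1; (−1)^{10·4·3}·(+1)^4·(-1)^10 = +1.
v=∞: -143 < 0 and -78 < 0  ⇒  (a,b)_∞ = -1.
v=11: a=11^1·(≡1), b=11^0·(≡2) mod 11; (1|11)=+1, (2|11)=-1; (−1)^{1·0·5}·(+1)^0·(-1)^1 = -1.
v=13: a=13^3·(≡7), b=13^1·(≡6) mod 13; (7|13)=-1, (6|13)=-1; (−1)^{3·1·6}·(-1)^1·(-1)^3 = +1.
v=3: a=3^4·(≡1), b=3^1·(≡1) mod 3; (1|3)=+1, (1|3)=+1; (−1)^{4·1·1}·(+1)^1·(+1)^4 = +1.
v=2: v_2(a)=-2, v_2(b)=-1; units ≡ 1, 1 (mod 8); ε·ε+αω+βω = 0·0+-2·0+-1·0 ≡ 0  ⇒  (a,b)_2 = +1.
v=5: a=5^-2·(≡3), b=5^0·(≡3) mod 5; (3|5)=-1, (3|5)=-1; (−1)^{-2·0·2}·(-1)^0·(-1)^-2 = +1.
|Ram(-143, -78)| = 2, even; anisotropic at {11, ∞}.

[11, inf]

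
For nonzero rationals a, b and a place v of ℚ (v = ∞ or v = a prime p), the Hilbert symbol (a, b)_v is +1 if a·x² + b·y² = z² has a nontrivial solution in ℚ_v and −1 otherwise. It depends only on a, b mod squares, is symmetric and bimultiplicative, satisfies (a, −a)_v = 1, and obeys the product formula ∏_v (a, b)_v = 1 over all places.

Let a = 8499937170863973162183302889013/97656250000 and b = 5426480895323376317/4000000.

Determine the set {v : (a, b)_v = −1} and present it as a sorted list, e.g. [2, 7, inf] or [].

Mod squares: a ≡ 493, b ≡ 6460493. Check v ∈ {∞, 2, 5, 11, 13, 17, 23, 29, 31, 41}.
v=5: a=5^-14·(≡3), b=5^-6·(≡2) mod 5; (3|5)=-1, (2|5)=-1; (−1)^{-14·-6·2}·(-1)^-6·(-1)^-14 = +1.
v=41: a=41^2·(≡16), b=41^1·(≡8) mod 41; (16|41)=+1, (8|41)=+1; (−1)^{2·1·20}·(+1)^1·(+1)^2 = +1.
v=31: a=31^2·(≡18), b=31^1·(≡12) mod 31; (18|31)=+1, (12|31)=-1; (−1)^{2·1·15}·(+1)^1·(-1)^2 = +1.
v=29: a=29^5·(≡2), b=29^2·(≡12) mod 29; (2|29)=-1, (12|29)=-1; (−1)^{5·2·14}·(-1)^2·(-1)^5 = -1.
v=11: a=11^2·(≡3), b=11^2·(≡8) mod 11; (3|11)=+1, (8|11)=-1; (−1)^{2·2·5}·(+1)^2·(-1)^2 = +1.
v=17: a=17^3·(≡11), b=17^3·(≡3) mod 17; (11|17)=-1, (3|17)=-1; (−1)^{3·3·8}·(-1)^3·(-1)^3 = +1.
v=2: v_2(a)=-4, v_2(b)=-8; units ≡ 5, 5 (mod 8); ε·ε+αω+βω = 0·0+-4·1+-8·1 ≡ 0  ⇒  (a,b)_2 = +1.
v=23: a=23^2·(≡21), b=23^1·(≡11) mod 23; (21|23)=-1, (11|23)=-1; (−1)^{2·1·11}·(-1)^1·(-1)^2 = -1.
v=13: a=13^8·(≡10), b=13^5·(≡10) mod 13; (10|13)=+1, (10|13)=+1; (−1)^{8·5·6}·(+1)^5·(+1)^8 = +1.
v=∞: 493 > 0 and 6460493 > 0  ⇒  (a,b)_∞ = +1.
Ram(493, 6460493) = {23, 29}; no ℚ_23-point on the conic.

[23, 29]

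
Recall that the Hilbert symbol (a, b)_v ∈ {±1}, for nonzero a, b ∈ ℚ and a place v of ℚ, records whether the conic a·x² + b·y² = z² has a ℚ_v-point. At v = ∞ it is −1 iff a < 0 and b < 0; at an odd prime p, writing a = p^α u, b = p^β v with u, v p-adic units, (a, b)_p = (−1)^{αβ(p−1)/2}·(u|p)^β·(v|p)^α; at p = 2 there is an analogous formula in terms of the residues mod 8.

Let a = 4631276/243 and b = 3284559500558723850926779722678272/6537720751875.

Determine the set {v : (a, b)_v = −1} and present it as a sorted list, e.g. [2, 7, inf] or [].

[3, 13, 17, 19, 23, 31]

(a, b) ≡ (20553, 3187041) mod (ℚ^×)²; places V = {2, 3, 5, 7, 11, 13, 17, 19, 23, 31, ∞}.
(a,b)_23: α=0, u≡5; β=1, v≡22 (mod 23); (5|23)=-1, (22|23)=-1; sign (−1)^0·-1^1·-1^0 = -1.
(a,b)_19: α=0, u≡3; β=3, v≡11 (mod 19); (3|19)=-1, (11|19)=+1; sign (−1)^0·-1^3·+1^0 = -1.
(a,b)_31: α=1, u≡11; β=4, v≡12 (mod 31); (11|31)=-1, (12|31)=-1; sign (−1)^0·-1^4·-1^1 = -1.
(a,b)_17: α=1, u≡4; β=3, v≡6 (mod 17); (4|17)=+1, (6|17)=-1; sign (−1)^0·+1^3·-1^1 = -1.
(a,b)_13: α=3, u≡6; β=9, v≡1 (mod 13); (6|13)=-1, (1|13)=+1; sign (−1)^0·-1^9·+1^3 = -1.
(a,b)_7: α=0, u≡4; β=4, v≡1 (mod 7); (4|7)=+1, (1|7)=+1; sign (−1)^0·+1^4·+1^0 = +1.
(a,b)_3: α=-5, u≡2; β=-21, v≡2 (mod 3); (2|3)=-1, (2|3)=-1; sign (−1)^1·-1^-21·-1^-5 = -1.
(a,b)_11: α=0, u≡1; β=1, v≡7 (mod 11); (1|11)=+1, (7|11)=-1; sign (−1)^0·+1^1·-1^0 = +1.
(a,b)_2: α=2, β=14; u≡1, v≡1 (mod 8); ε(u)ε(v)=0·0, αω(v)=2·0, βω(u)=14·0; sum ≡ 0  ⇒  +1.
(a,b)_5: α=0, u≡2; β=-4, v≡4 (mod 5); (2|5)=-1, (4|5)=+1; sign (−1)^0·-1^-4·+1^0 = +1.
(a,b)_∞: sgn(20553)=+, sgn(3187041)=+, so +1.
|Ram(20553, 3187041)| = 6, even; anisotropic at {3, 13, 17, 19, 23, 31}.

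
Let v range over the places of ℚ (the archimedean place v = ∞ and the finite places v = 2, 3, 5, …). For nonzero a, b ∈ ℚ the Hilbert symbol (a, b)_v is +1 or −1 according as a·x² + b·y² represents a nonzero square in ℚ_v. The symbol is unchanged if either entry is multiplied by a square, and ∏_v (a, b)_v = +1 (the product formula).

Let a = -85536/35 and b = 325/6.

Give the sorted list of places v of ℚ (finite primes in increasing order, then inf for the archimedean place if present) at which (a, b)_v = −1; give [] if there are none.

Mod squares: a ≡ -2310, b ≡ 78. Check v ∈ {∞, 2, 3, 5, 7, 11, 13}.
v=3: a=3^5·(≡1), b=3^-1·(≡2) mod 3; (1|3)=+1, (2|3)=-1; (−1)^{5·-1·1}·(+1)^-1·(-1)^5 = +1.
v=5: a=5^-1·(≡2), b=5^2·(≡3) mod 5; (2|5)=-1, (3|5)=-1; (−1)^{-1·2·2}·(-1)^2·(-1)^-1 = -1.
v=13: a=13^0·(≡12), b=13^1·(≡2) mod 13; (12|13)=+1, (2|13)=-1; (−1)^{0·1·6}·(+1)^1·(-1)^0 = +1.
v=7: a=7^-1·(≡5), b=7^0·(≡4) mod 7; (5|7)=-1, (4|7)=+1; (−1)^{-1·0·3}·(-1)^0·(+1)^-1 = +1.
v=∞: -2310 < 0 and 78 > 0  ⇒  (a,b)_∞ = +1.
v=2: v_2(a)=5, v_2(b)=-1; units ≡ 5, 7 (mod 8); ε·ε+αω+βω = 0·1+5·0+-1·1 ≡ 1  ⇒  (a,b)_2 = -1.
v=11: a=11^1·(≡6), b=11^0·(≡1) mod 11; (6|11)=-1, (1|11)=+1; (−1)^{1·0·5}·(-1)^0·(+1)^1 = +1.
Ram(-2310, 78) = {2, 5}; no ℚ_2-point on the conic.

[2, 5]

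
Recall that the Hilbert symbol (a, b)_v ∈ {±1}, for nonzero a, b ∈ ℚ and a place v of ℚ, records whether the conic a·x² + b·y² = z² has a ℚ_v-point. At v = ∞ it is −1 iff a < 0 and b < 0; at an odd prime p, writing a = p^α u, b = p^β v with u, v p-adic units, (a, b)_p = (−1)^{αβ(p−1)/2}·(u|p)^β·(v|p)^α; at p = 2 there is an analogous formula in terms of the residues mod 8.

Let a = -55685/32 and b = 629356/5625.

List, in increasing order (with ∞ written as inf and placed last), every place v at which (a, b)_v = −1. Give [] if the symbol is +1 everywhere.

(a, b) ≡ (-111370, 19) mod (ℚ^×)²; places V = {2, 3, 5, 7, 13, 19, 37, 43, ∞}.
(a,b)_3: α=0, u≡2; β=-2, v≡1 (mod 3); (2|3)=-1, (1|3)=+1; sign (−1)^0·-1^-2·+1^0 = +1.
(a,b)_∞: sgn(-111370)=−, sgn(19)=+, so +1.
(a,b)_13: α=0, u≡12; β=2, v≡5 (mod 13); (12|13)=+1, (5|13)=-1; sign (−1)^0·+1^2·-1^0 = +1.
(a,b)_19: α=0, u≡12; β=1, v≡7 (mod 19); (12|19)=-1, (7|19)=+1; sign (−1)^0·-1^1·+1^0 = -1.
(a,b)_7: α=1, u≡1; β=2, v≡5 (mod 7); (1|7)=+1, (5|7)=-1; sign (−1)^0·+1^2·-1^1 = -1.
(a,b)_37: α=1, u≡5; β=0, v≡23 (mod 37); (5|37)=-1, (23|37)=-1; sign (−1)^0·-1^0·-1^1 = -1.
(a,b)_5: α=1, u≡4; β=-4, v≡4 (mod 5); (4|5)=+1, (4|5)=+1; sign (−1)^0·+1^-4·+1^1 = +1.
(a,b)_43: α=1, u≡20; β=0, v≡42 (mod 43); (20|43)=-1, (42|43)=-1; sign (−1)^0·-1^0·-1^1 = -1.
(a,b)_2: α=-5, β=2; u≡3, v≡3 (mod 8); ε(u)ε(v)=1·1, αω(v)=-5·1, βω(u)=2·1; sum ≡ 0  ⇒  +1.
|Ram(-111370, 19)| = 4, even; anisotropic at {7, 19, 37, 43}.

[7, 19, 37, 43]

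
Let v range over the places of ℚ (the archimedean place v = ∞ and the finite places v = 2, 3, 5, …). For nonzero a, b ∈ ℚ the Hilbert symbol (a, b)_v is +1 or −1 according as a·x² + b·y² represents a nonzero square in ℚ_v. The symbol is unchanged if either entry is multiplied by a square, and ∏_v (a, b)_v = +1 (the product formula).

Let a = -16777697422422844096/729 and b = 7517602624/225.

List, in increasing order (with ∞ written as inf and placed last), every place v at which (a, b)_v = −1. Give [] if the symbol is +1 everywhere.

(a, b) ≡ (-19, 325381) mod (ℚ^×)²; places V = {2, 3, 5, 7, 19, 23, 43, 47, ∞}.
(a,b)_7: α=2, u≡1; β=1, v≡5 (mod 7); (1|7)=+1, (5|7)=-1; sign (−1)^0·+1^1·-1^2 = +1.
(a,b)_23: α=2, u≡8; β=1, v≡9 (mod 23); (8|23)=+1, (9|23)=+1; sign (−1)^0·+1^1·+1^2 = +1.
(a,b)_2: α=6, β=6; u≡5, v≡5 (mod 8); ε(u)ε(v)=0·0, αω(v)=6·1, βω(u)=6·1; sum ≡ 0  ⇒  +1.
(a,b)_3: α=-6, u≡2; β=-2, v≡1 (mod 3); (2|3)=-1, (1|3)=+1; sign (−1)^0·-1^-2·+1^-6 = +1.
(a,b)_5: α=0, u≡1; β=-2, v≡1 (mod 5); (1|5)=+1, (1|5)=+1; sign (−1)^0·+1^-2·+1^0 = +1.
(a,b)_∞: sgn(-19)=−, sgn(325381)=+, so +1.
(a,b)_19: α=5, u≡2; β=2, v≡5 (mod 19); (2|19)=-1, (5|19)=+1; sign (−1)^0·-1^2·+1^5 = +1.
(a,b)_47: α=2, u≡27; β=1, v≡28 (mod 47); (27|47)=+1, (28|47)=+1; sign (−1)^0·+1^1·+1^2 = +1.
(a,b)_43: α=2, u≡14; β=1, v≡3 (mod 43); (14|43)=+1, (3|43)=-1; sign (−1)^0·+1^1·-1^2 = +1.
Ram(a, b) = ∅: the form -19·x² + 325381·y² − z² is isotropic over every ℚ_v, so by Hasse–Minkowski it is isotropic over ℚ.

[]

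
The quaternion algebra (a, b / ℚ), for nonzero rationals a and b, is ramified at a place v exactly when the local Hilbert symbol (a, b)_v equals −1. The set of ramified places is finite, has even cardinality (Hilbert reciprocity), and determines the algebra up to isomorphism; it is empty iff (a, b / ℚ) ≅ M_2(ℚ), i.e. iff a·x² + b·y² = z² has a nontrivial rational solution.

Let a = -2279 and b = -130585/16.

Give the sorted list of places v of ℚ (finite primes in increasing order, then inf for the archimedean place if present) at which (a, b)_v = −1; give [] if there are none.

[41, inf]

Mod squares: a ≡ -2279, b ≡ -2665. Check v ∈ {∞, 2, 5, 7, 13, 41, 43, 53}.
v=2: v_2(a)=0, v_2(b)=-4; units ≡ 1, 7 (mod 8); ε·ε+αω+βω = 0·1+0·0+-4·0 ≡ 0  ⇒  (a,b)_2 = +1.
v=41: a=41^0·(≡17), b=41^1·(≡29) mod 41; (17|41)=-1, (29|41)=-1; (−1)^{0·1·20}·(-1)^1·(-1)^0 = -1.
v=7: a=7^0·(≡3), b=7^2·(≡1) mod 7; (3|7)=-1, (1|7)=+1; (−1)^{0·2·3}·(-1)^2·(+1)^0 = +1.
v=43: a=43^1·(≡33), b=43^0·(≡38) mod 43; (33|43)=-1, (38|43)=+1; (−1)^{1·0·21}·(-1)^0·(+1)^1 = +1.
v=53: a=53^1·(≡10), b=53^0·(≡17) mod 53; (10|53)=+1, (17|53)=+1; (−1)^{1·0·26}·(+1)^0·(+1)^1 = +1.
v=5: a=5^0·(≡1), b=5^1·(≡3) mod 5; (1|5)=+1, (3|5)=-1; (−1)^{0·1·2}·(+1)^1·(-1)^0 = +1.
v=∞: -2279 < 0 and -2665 < 0  ⇒  (a,b)_∞ = -1.
v=13: a=13^0·(≡9), b=13^1·(≡10) mod 13; (9|13)=+1, (10|13)=+1; (−1)^{0·1·6}·(+1)^1·(+1)^0 = +1.
|Ram(-2279, -2665)| = 2, even; anisotropic at {41, ∞}.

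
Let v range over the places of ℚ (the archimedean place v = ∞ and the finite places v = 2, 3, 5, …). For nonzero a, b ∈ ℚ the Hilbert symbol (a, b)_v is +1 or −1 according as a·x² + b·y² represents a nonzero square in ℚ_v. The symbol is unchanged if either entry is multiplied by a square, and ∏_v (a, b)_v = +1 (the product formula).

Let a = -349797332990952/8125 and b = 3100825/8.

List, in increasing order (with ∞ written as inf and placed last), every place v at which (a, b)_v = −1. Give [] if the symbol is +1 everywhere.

[7, 43]

(a, b) ≡ (-21304723154, 248066) mod (ℚ^×)²; places V = {2, 3, 5, 7, 11, 13, 29, 31, 41, 43, 47, ∞}.
(a,b)_7: α=2, u≡6; β=1, v≡1 (mod 7); (6|7)=-1, (1|7)=+1; sign (−1)^0·-1^1·+1^2 = -1.
(a,b)_2: α=3, β=-3; u≡7, v≡1 (mod 8); ε(u)ε(v)=1·0, αω(v)=3·0, βω(u)=-3·0; sum ≡ 0  ⇒  +1.
(a,b)_47: α=1, u≡46; β=1, v≡16 (mod 47); (46|47)=-1, (16|47)=+1; sign (−1)^1·-1^1·+1^1 = +1.
(a,b)_13: α=-1, u≡11; β=1, v≡5 (mod 13); (11|13)=-1, (5|13)=-1; sign (−1)^0·-1^1·-1^-1 = +1.
(a,b)_31: α=1, u≡15; β=0, v≡14 (mod 31); (15|31)=-1, (14|31)=+1; sign (−1)^0·-1^0·+1^1 = +1.
(a,b)_∞: sgn(-21304723154)=−, sgn(248066)=+, so +1.
(a,b)_43: α=1, u≡22; β=0, v≡28 (mod 43); (22|43)=-1, (28|43)=-1; sign (−1)^0·-1^0·-1^1 = -1.
(a,b)_41: α=1, u≡8; β=0, v≡25 (mod 41); (8|41)=+1, (25|41)=+1; sign (−1)^0·+1^0·+1^1 = +1.
(a,b)_3: α=2, u≡1; β=0, v≡2 (mod 3); (1|3)=+1, (2|3)=-1; sign (−1)^0·+1^0·-1^2 = +1.
(a,b)_5: α=-4, u≡1; β=2, v≡1 (mod 5); (1|5)=+1, (1|5)=+1; sign (−1)^0·+1^2·+1^-4 = +1.
(a,b)_11: α=3, u≡1; β=0, v≡3 (mod 11); (1|11)=+1, (3|11)=+1; sign (−1)^0·+1^0·+1^3 = +1.
(a,b)_29: α=1, u≡20; β=1, v≡22 (mod 29); (20|29)=+1, (22|29)=+1; sign (−1)^0·+1^1·+1^1 = +1.
(-21304723154, 248066 / ℚ) ramifies at {7, 43}: a division algebra.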